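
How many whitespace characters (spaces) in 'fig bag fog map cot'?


\s matches whitespace characters (spaces, tabs, etc.).
Text: 'fig bag fog map cot'
This text has 5 words separated by spaces.
Number of spaces = number of words - 1 = 5 - 1 = 4

4


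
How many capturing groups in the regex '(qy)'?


To count capturing groups, count each '(' that starts a group.
Pattern: '(qy)'
Walking through the pattern:
  Position 0: '(' -> group #1
Total capturing groups: 1

1


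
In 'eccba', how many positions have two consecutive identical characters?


Looking for consecutive identical characters in 'eccba':
  pos 0-1: 'e' vs 'c' -> different
  pos 1-2: 'c' vs 'c' -> MATCH ('cc')
  pos 2-3: 'c' vs 'b' -> different
  pos 3-4: 'b' vs 'a' -> different
Consecutive identical pairs: ['cc']
Count: 1

1


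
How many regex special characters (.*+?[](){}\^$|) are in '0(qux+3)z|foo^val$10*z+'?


Regex special characters are: . * + ? [ ] ( ) { } \ ^ $ |
Scanning '0(qux+3)z|foo^val$10*z+':
  pos 1: '(' -> SPECIAL
  pos 5: '+' -> SPECIAL
  pos 7: ')' -> SPECIAL
  pos 9: '|' -> SPECIAL
  pos 13: '^' -> SPECIAL
  pos 17: '$' -> SPECIAL
  pos 20: '*' -> SPECIAL
  pos 22: '+' -> SPECIAL
Special chars found: ['(', '+', ')', '|', '^', '$', '*', '+']
Total: 8

8


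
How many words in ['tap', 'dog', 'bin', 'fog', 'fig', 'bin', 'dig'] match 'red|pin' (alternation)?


Alternation 'red|pin' matches either 'red' or 'pin'.
Checking each word:
  'tap' -> no
  'dog' -> no
  'bin' -> no
  'fog' -> no
  'fig' -> no
  'bin' -> no
  'dig' -> no
Matches: []
Count: 0

0


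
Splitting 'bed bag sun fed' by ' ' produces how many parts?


Splitting by ' ' breaks the string at each occurrence of the separator.
Text: 'bed bag sun fed'
Parts after split:
  Part 1: 'bed'
  Part 2: 'bag'
  Part 3: 'sun'
  Part 4: 'fed'
Total parts: 4

4


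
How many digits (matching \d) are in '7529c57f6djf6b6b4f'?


\d matches any digit 0-9.
Scanning '7529c57f6djf6b6b4f':
  pos 0: '7' -> DIGIT
  pos 1: '5' -> DIGIT
  pos 2: '2' -> DIGIT
  pos 3: '9' -> DIGIT
  pos 5: '5' -> DIGIT
  pos 6: '7' -> DIGIT
  pos 8: '6' -> DIGIT
  pos 12: '6' -> DIGIT
  pos 14: '6' -> DIGIT
  pos 16: '4' -> DIGIT
Digits found: ['7', '5', '2', '9', '5', '7', '6', '6', '6', '4']
Total: 10

10


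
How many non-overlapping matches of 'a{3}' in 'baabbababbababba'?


Pattern 'a{3}' matches exactly 3 consecutive a's (greedy, non-overlapping).
String: 'baabbababbababba'
Scanning for runs of a's:
  Run at pos 1: 'aa' (length 2) -> 0 match(es)
  Run at pos 5: 'a' (length 1) -> 0 match(es)
  Run at pos 7: 'a' (length 1) -> 0 match(es)
  Run at pos 10: 'a' (length 1) -> 0 match(es)
  Run at pos 12: 'a' (length 1) -> 0 match(es)
  Run at pos 15: 'a' (length 1) -> 0 match(es)
Matches found: []
Total: 0

0


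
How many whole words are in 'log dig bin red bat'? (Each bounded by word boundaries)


Word boundaries (\b) mark the start/end of each word.
Text: 'log dig bin red bat'
Splitting by whitespace:
  Word 1: 'log'
  Word 2: 'dig'
  Word 3: 'bin'
  Word 4: 'red'
  Word 5: 'bat'
Total whole words: 5

5


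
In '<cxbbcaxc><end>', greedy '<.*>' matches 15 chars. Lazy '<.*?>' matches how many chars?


Greedy '<.*>' tries to match as MUCH as possible.
Lazy '<.*?>' tries to match as LITTLE as possible.

String: '<cxbbcaxc><end>'
Greedy '<.*>' starts at first '<' and extends to the LAST '>': '<cxbbcaxc><end>' (15 chars)
Lazy '<.*?>' starts at first '<' and stops at the FIRST '>': '<cxbbcaxc>' (10 chars)

10


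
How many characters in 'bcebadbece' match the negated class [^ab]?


Negated class [^ab] matches any char NOT in {a, b}
Scanning 'bcebadbece':
  pos 0: 'b' -> no (excluded)
  pos 1: 'c' -> MATCH
  pos 2: 'e' -> MATCH
  pos 3: 'b' -> no (excluded)
  pos 4: 'a' -> no (excluded)
  pos 5: 'd' -> MATCH
  pos 6: 'b' -> no (excluded)
  pos 7: 'e' -> MATCH
  pos 8: 'c' -> MATCH
  pos 9: 'e' -> MATCH
Total matches: 6

6


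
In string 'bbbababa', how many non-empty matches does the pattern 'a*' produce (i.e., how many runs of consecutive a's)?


Pattern 'a*' matches zero or more a's. We want non-empty runs of consecutive a's.
String: 'bbbababa'
Walking through the string to find runs of a's:
  Run 1: positions 3-3 -> 'a'
  Run 2: positions 5-5 -> 'a'
  Run 3: positions 7-7 -> 'a'
Non-empty runs found: ['a', 'a', 'a']
Count: 3

3


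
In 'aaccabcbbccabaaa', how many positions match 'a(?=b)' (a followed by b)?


Lookahead 'a(?=b)' matches 'a' only when followed by 'b'.
String: 'aaccabcbbccabaaa'
Checking each position where char is 'a':
  pos 0: 'a' -> no (next='a')
  pos 1: 'a' -> no (next='c')
  pos 4: 'a' -> MATCH (next='b')
  pos 11: 'a' -> MATCH (next='b')
  pos 13: 'a' -> no (next='a')
  pos 14: 'a' -> no (next='a')
Matching positions: [4, 11]
Count: 2

2


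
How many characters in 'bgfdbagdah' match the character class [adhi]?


Character class [adhi] matches any of: {a, d, h, i}
Scanning string 'bgfdbagdah' character by character:
  pos 0: 'b' -> no
  pos 1: 'g' -> no
  pos 2: 'f' -> no
  pos 3: 'd' -> MATCH
  pos 4: 'b' -> no
  pos 5: 'a' -> MATCH
  pos 6: 'g' -> no
  pos 7: 'd' -> MATCH
  pos 8: 'a' -> MATCH
  pos 9: 'h' -> MATCH
Total matches: 5

5


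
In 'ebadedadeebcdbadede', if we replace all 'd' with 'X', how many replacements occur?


re.sub('d', 'X', text) replaces every occurrence of 'd' with 'X'.
Text: 'ebadedadeebcdbadede'
Scanning for 'd':
  pos 3: 'd' -> replacement #1
  pos 5: 'd' -> replacement #2
  pos 7: 'd' -> replacement #3
  pos 12: 'd' -> replacement #4
  pos 15: 'd' -> replacement #5
  pos 17: 'd' -> replacement #6
Total replacements: 6

6


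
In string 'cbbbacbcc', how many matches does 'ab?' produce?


Pattern 'ab?' matches 'a' optionally followed by 'b'.
String: 'cbbbacbcc'
Scanning left to right for 'a' then checking next char:
  Match 1: 'a' (a not followed by b)
Total matches: 1

1


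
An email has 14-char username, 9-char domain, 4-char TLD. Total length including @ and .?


An email address has format: username@domain.tld
Username length: 14
'@' character: 1
Domain length: 9
'.' character: 1
TLD length: 4
Total = 14 + 1 + 9 + 1 + 4 = 29

29


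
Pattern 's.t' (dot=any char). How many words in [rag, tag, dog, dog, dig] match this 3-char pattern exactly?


Pattern 's.t' means: starts with 's', any single char, ends with 't'.
Checking each word (must be exactly 3 chars):
  'rag' (len=3): no
  'tag' (len=3): no
  'dog' (len=3): no
  'dog' (len=3): no
  'dig' (len=3): no
Matching words: []
Total: 0

0


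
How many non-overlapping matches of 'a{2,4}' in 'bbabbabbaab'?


Pattern 'a{2,4}' matches between 2 and 4 consecutive a's (greedy).
String: 'bbabbabbaab'
Finding runs of a's and applying greedy matching:
  Run at pos 2: 'a' (length 1)
  Run at pos 5: 'a' (length 1)
  Run at pos 8: 'aa' (length 2)
Matches: ['aa']
Count: 1

1


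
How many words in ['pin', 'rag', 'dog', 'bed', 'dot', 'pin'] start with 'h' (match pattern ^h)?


Pattern ^h anchors to start of word. Check which words begin with 'h':
  'pin' -> no
  'rag' -> no
  'dog' -> no
  'bed' -> no
  'dot' -> no
  'pin' -> no
Matching words: []
Count: 0

0


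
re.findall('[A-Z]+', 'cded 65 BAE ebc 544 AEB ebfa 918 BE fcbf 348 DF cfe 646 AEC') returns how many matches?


Pattern '[A-Z]+' finds one or more uppercase letters.
Text: 'cded 65 BAE ebc 544 AEB ebfa 918 BE fcbf 348 DF cfe 646 AEC'
Scanning for matches:
  Match 1: 'BAE'
  Match 2: 'AEB'
  Match 3: 'BE'
  Match 4: 'DF'
  Match 5: 'AEC'
Total matches: 5

5


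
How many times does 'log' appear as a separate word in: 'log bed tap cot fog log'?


Scanning each word for exact match 'log':
  Word 1: 'log' -> MATCH
  Word 2: 'bed' -> no
  Word 3: 'tap' -> no
  Word 4: 'cot' -> no
  Word 5: 'fog' -> no
  Word 6: 'log' -> MATCH
Total matches: 2

2


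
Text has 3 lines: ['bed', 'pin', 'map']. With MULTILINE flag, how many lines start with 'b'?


With MULTILINE flag, ^ matches the start of each line.
Lines: ['bed', 'pin', 'map']
Checking which lines start with 'b':
  Line 1: 'bed' -> MATCH
  Line 2: 'pin' -> no
  Line 3: 'map' -> no
Matching lines: ['bed']
Count: 1

1


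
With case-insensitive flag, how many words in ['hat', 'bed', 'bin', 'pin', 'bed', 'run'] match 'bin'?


Case-insensitive matching: compare each word's lowercase form to 'bin'.
  'hat' -> lower='hat' -> no
  'bed' -> lower='bed' -> no
  'bin' -> lower='bin' -> MATCH
  'pin' -> lower='pin' -> no
  'bed' -> lower='bed' -> no
  'run' -> lower='run' -> no
Matches: ['bin']
Count: 1

1


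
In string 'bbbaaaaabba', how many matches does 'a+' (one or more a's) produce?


Pattern 'a+' matches one or more consecutive a's.
String: 'bbbaaaaabba'
Scanning for runs of a:
  Match 1: 'aaaaa' (length 5)
  Match 2: 'a' (length 1)
Total matches: 2

2


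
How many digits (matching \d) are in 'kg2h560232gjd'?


\d matches any digit 0-9.
Scanning 'kg2h560232gjd':
  pos 2: '2' -> DIGIT
  pos 4: '5' -> DIGIT
  pos 5: '6' -> DIGIT
  pos 6: '0' -> DIGIT
  pos 7: '2' -> DIGIT
  pos 8: '3' -> DIGIT
  pos 9: '2' -> DIGIT
Digits found: ['2', '5', '6', '0', '2', '3', '2']
Total: 7

7


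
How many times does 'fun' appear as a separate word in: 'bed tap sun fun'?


Scanning each word for exact match 'fun':
  Word 1: 'bed' -> no
  Word 2: 'tap' -> no
  Word 3: 'sun' -> no
  Word 4: 'fun' -> MATCH
Total matches: 1

1


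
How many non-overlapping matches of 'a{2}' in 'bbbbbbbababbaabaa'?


Pattern 'a{2}' matches exactly 2 consecutive a's (greedy, non-overlapping).
String: 'bbbbbbbababbaabaa'
Scanning for runs of a's:
  Run at pos 7: 'a' (length 1) -> 0 match(es)
  Run at pos 9: 'a' (length 1) -> 0 match(es)
  Run at pos 12: 'aa' (length 2) -> 1 match(es)
  Run at pos 15: 'aa' (length 2) -> 1 match(es)
Matches found: ['aa', 'aa']
Total: 2

2


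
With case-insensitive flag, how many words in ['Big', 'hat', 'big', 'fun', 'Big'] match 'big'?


Case-insensitive matching: compare each word's lowercase form to 'big'.
  'Big' -> lower='big' -> MATCH
  'hat' -> lower='hat' -> no
  'big' -> lower='big' -> MATCH
  'fun' -> lower='fun' -> no
  'Big' -> lower='big' -> MATCH
Matches: ['Big', 'big', 'Big']
Count: 3

3


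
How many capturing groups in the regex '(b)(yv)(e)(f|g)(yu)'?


To count capturing groups, count each '(' that starts a group.
Pattern: '(b)(yv)(e)(f|g)(yu)'
Walking through the pattern:
  Position 0: '(' -> group #1
  Position 3: '(' -> group #2
  Position 7: '(' -> group #3
  Position 10: '(' -> group #4
  Position 15: '(' -> group #5
Total capturing groups: 5

5


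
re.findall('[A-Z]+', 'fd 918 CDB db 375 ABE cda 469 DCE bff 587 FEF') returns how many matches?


Pattern '[A-Z]+' finds one or more uppercase letters.
Text: 'fd 918 CDB db 375 ABE cda 469 DCE bff 587 FEF'
Scanning for matches:
  Match 1: 'CDB'
  Match 2: 'ABE'
  Match 3: 'DCE'
  Match 4: 'FEF'
Total matches: 4

4


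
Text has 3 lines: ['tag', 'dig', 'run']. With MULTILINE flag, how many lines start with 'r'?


With MULTILINE flag, ^ matches the start of each line.
Lines: ['tag', 'dig', 'run']
Checking which lines start with 'r':
  Line 1: 'tag' -> no
  Line 2: 'dig' -> no
  Line 3: 'run' -> MATCH
Matching lines: ['run']
Count: 1

1


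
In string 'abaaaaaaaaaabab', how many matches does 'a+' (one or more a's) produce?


Pattern 'a+' matches one or more consecutive a's.
String: 'abaaaaaaaaaabab'
Scanning for runs of a:
  Match 1: 'a' (length 1)
  Match 2: 'aaaaaaaaaa' (length 10)
  Match 3: 'a' (length 1)
Total matches: 3

3


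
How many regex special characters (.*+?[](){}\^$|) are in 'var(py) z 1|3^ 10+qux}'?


Regex special characters are: . * + ? [ ] ( ) { } \ ^ $ |
Scanning 'var(py) z 1|3^ 10+qux}':
  pos 3: '(' -> SPECIAL
  pos 6: ')' -> SPECIAL
  pos 11: '|' -> SPECIAL
  pos 13: '^' -> SPECIAL
  pos 17: '+' -> SPECIAL
  pos 21: '}' -> SPECIAL
Special chars found: ['(', ')', '|', '^', '+', '}']
Total: 6

6


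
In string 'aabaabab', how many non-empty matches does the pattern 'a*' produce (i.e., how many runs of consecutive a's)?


Pattern 'a*' matches zero or more a's. We want non-empty runs of consecutive a's.
String: 'aabaabab'
Walking through the string to find runs of a's:
  Run 1: positions 0-1 -> 'aa'
  Run 2: positions 3-4 -> 'aa'
  Run 3: positions 6-6 -> 'a'
Non-empty runs found: ['aa', 'aa', 'a']
Count: 3

3


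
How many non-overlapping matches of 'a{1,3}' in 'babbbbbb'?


Pattern 'a{1,3}' matches between 1 and 3 consecutive a's (greedy).
String: 'babbbbbb'
Finding runs of a's and applying greedy matching:
  Run at pos 1: 'a' (length 1)
Matches: ['a']
Count: 1

1


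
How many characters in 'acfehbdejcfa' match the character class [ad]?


Character class [ad] matches any of: {a, d}
Scanning string 'acfehbdejcfa' character by character:
  pos 0: 'a' -> MATCH
  pos 1: 'c' -> no
  pos 2: 'f' -> no
  pos 3: 'e' -> no
  pos 4: 'h' -> no
  pos 5: 'b' -> no
  pos 6: 'd' -> MATCH
  pos 7: 'e' -> no
  pos 8: 'j' -> no
  pos 9: 'c' -> no
  pos 10: 'f' -> no
  pos 11: 'a' -> MATCH
Total matches: 3

3


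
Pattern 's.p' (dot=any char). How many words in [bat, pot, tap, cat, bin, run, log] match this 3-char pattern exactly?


Pattern 's.p' means: starts with 's', any single char, ends with 'p'.
Checking each word (must be exactly 3 chars):
  'bat' (len=3): no
  'pot' (len=3): no
  'tap' (len=3): no
  'cat' (len=3): no
  'bin' (len=3): no
  'run' (len=3): no
  'log' (len=3): no
Matching words: []
Total: 0

0


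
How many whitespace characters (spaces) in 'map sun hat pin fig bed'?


\s matches whitespace characters (spaces, tabs, etc.).
Text: 'map sun hat pin fig bed'
This text has 6 words separated by spaces.
Number of spaces = number of words - 1 = 6 - 1 = 5

5


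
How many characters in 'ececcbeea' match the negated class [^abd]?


Negated class [^abd] matches any char NOT in {a, b, d}
Scanning 'ececcbeea':
  pos 0: 'e' -> MATCH
  pos 1: 'c' -> MATCH
  pos 2: 'e' -> MATCH
  pos 3: 'c' -> MATCH
  pos 4: 'c' -> MATCH
  pos 5: 'b' -> no (excluded)
  pos 6: 'e' -> MATCH
  pos 7: 'e' -> MATCH
  pos 8: 'a' -> no (excluded)
Total matches: 7

7


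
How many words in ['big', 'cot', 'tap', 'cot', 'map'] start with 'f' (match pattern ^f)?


Pattern ^f anchors to start of word. Check which words begin with 'f':
  'big' -> no
  'cot' -> no
  'tap' -> no
  'cot' -> no
  'map' -> no
Matching words: []
Count: 0

0


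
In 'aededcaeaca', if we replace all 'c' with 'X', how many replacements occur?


re.sub('c', 'X', text) replaces every occurrence of 'c' with 'X'.
Text: 'aededcaeaca'
Scanning for 'c':
  pos 5: 'c' -> replacement #1
  pos 9: 'c' -> replacement #2
Total replacements: 2

2


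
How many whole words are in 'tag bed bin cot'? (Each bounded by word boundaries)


Word boundaries (\b) mark the start/end of each word.
Text: 'tag bed bin cot'
Splitting by whitespace:
  Word 1: 'tag'
  Word 2: 'bed'
  Word 3: 'bin'
  Word 4: 'cot'
Total whole words: 4

4


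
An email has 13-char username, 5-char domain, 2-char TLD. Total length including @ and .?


An email address has format: username@domain.tld
Username length: 13
'@' character: 1
Domain length: 5
'.' character: 1
TLD length: 2
Total = 13 + 1 + 5 + 1 + 2 = 22

22


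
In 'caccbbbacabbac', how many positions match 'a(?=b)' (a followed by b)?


Lookahead 'a(?=b)' matches 'a' only when followed by 'b'.
String: 'caccbbbacabbac'
Checking each position where char is 'a':
  pos 1: 'a' -> no (next='c')
  pos 7: 'a' -> no (next='c')
  pos 9: 'a' -> MATCH (next='b')
  pos 12: 'a' -> no (next='c')
Matching positions: [9]
Count: 1

1


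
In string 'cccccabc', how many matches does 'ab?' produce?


Pattern 'ab?' matches 'a' optionally followed by 'b'.
String: 'cccccabc'
Scanning left to right for 'a' then checking next char:
  Match 1: 'ab' (a followed by b)
Total matches: 1

1


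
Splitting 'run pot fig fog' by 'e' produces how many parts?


Splitting by 'e' breaks the string at each occurrence of the separator.
Text: 'run pot fig fog'
Parts after split:
  Part 1: 'run pot fig fog'
Total parts: 1

1


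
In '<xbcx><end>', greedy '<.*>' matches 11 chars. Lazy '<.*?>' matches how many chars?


Greedy '<.*>' tries to match as MUCH as possible.
Lazy '<.*?>' tries to match as LITTLE as possible.

String: '<xbcx><end>'
Greedy '<.*>' starts at first '<' and extends to the LAST '>': '<xbcx><end>' (11 chars)
Lazy '<.*?>' starts at first '<' and stops at the FIRST '>': '<xbcx>' (6 chars)

6


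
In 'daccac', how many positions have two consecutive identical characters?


Looking for consecutive identical characters in 'daccac':
  pos 0-1: 'd' vs 'a' -> different
  pos 1-2: 'a' vs 'c' -> different
  pos 2-3: 'c' vs 'c' -> MATCH ('cc')
  pos 3-4: 'c' vs 'a' -> different
  pos 4-5: 'a' vs 'c' -> different
Consecutive identical pairs: ['cc']
Count: 1

1


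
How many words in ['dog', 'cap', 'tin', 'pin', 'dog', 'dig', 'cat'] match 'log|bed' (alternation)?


Alternation 'log|bed' matches either 'log' or 'bed'.
Checking each word:
  'dog' -> no
  'cap' -> no
  'tin' -> no
  'pin' -> no
  'dog' -> no
  'dig' -> no
  'cat' -> no
Matches: []
Count: 0

0


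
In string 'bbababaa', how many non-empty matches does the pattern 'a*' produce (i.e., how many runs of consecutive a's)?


Pattern 'a*' matches zero or more a's. We want non-empty runs of consecutive a's.
String: 'bbababaa'
Walking through the string to find runs of a's:
  Run 1: positions 2-2 -> 'a'
  Run 2: positions 4-4 -> 'a'
  Run 3: positions 6-7 -> 'aa'
Non-empty runs found: ['a', 'a', 'aa']
Count: 3

3


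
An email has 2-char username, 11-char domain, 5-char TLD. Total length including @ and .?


An email address has format: username@domain.tld
Username length: 2
'@' character: 1
Domain length: 11
'.' character: 1
TLD length: 5
Total = 2 + 1 + 11 + 1 + 5 = 20

20


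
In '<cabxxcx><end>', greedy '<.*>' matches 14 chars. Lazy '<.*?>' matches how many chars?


Greedy '<.*>' tries to match as MUCH as possible.
Lazy '<.*?>' tries to match as LITTLE as possible.

String: '<cabxxcx><end>'
Greedy '<.*>' starts at first '<' and extends to the LAST '>': '<cabxxcx><end>' (14 chars)
Lazy '<.*?>' starts at first '<' and stops at the FIRST '>': '<cabxxcx>' (9 chars)

9


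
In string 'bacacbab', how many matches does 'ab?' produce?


Pattern 'ab?' matches 'a' optionally followed by 'b'.
String: 'bacacbab'
Scanning left to right for 'a' then checking next char:
  Match 1: 'a' (a not followed by b)
  Match 2: 'a' (a not followed by b)
  Match 3: 'ab' (a followed by b)
Total matches: 3

3


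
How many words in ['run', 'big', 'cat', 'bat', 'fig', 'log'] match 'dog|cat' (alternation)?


Alternation 'dog|cat' matches either 'dog' or 'cat'.
Checking each word:
  'run' -> no
  'big' -> no
  'cat' -> MATCH
  'bat' -> no
  'fig' -> no
  'log' -> no
Matches: ['cat']
Count: 1

1


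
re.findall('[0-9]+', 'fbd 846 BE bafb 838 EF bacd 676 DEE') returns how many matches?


Pattern '[0-9]+' finds one or more digits.
Text: 'fbd 846 BE bafb 838 EF bacd 676 DEE'
Scanning for matches:
  Match 1: '846'
  Match 2: '838'
  Match 3: '676'
Total matches: 3

3


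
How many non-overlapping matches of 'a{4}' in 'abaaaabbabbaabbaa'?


Pattern 'a{4}' matches exactly 4 consecutive a's (greedy, non-overlapping).
String: 'abaaaabbabbaabbaa'
Scanning for runs of a's:
  Run at pos 0: 'a' (length 1) -> 0 match(es)
  Run at pos 2: 'aaaa' (length 4) -> 1 match(es)
  Run at pos 8: 'a' (length 1) -> 0 match(es)
  Run at pos 11: 'aa' (length 2) -> 0 match(es)
  Run at pos 15: 'aa' (length 2) -> 0 match(es)
Matches found: ['aaaa']
Total: 1

1


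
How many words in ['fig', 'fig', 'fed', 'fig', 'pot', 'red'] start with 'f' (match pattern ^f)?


Pattern ^f anchors to start of word. Check which words begin with 'f':
  'fig' -> MATCH (starts with 'f')
  'fig' -> MATCH (starts with 'f')
  'fed' -> MATCH (starts with 'f')
  'fig' -> MATCH (starts with 'f')
  'pot' -> no
  'red' -> no
Matching words: ['fig', 'fig', 'fed', 'fig']
Count: 4

4


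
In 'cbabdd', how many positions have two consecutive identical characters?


Looking for consecutive identical characters in 'cbabdd':
  pos 0-1: 'c' vs 'b' -> different
  pos 1-2: 'b' vs 'a' -> different
  pos 2-3: 'a' vs 'b' -> different
  pos 3-4: 'b' vs 'd' -> different
  pos 4-5: 'd' vs 'd' -> MATCH ('dd')
Consecutive identical pairs: ['dd']
Count: 1

1


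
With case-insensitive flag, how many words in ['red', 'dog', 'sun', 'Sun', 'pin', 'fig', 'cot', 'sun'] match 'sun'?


Case-insensitive matching: compare each word's lowercase form to 'sun'.
  'red' -> lower='red' -> no
  'dog' -> lower='dog' -> no
  'sun' -> lower='sun' -> MATCH
  'Sun' -> lower='sun' -> MATCH
  'pin' -> lower='pin' -> no
  'fig' -> lower='fig' -> no
  'cot' -> lower='cot' -> no
  'sun' -> lower='sun' -> MATCH
Matches: ['sun', 'Sun', 'sun']
Count: 3

3


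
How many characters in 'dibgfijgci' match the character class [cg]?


Character class [cg] matches any of: {c, g}
Scanning string 'dibgfijgci' character by character:
  pos 0: 'd' -> no
  pos 1: 'i' -> no
  pos 2: 'b' -> no
  pos 3: 'g' -> MATCH
  pos 4: 'f' -> no
  pos 5: 'i' -> no
  pos 6: 'j' -> no
  pos 7: 'g' -> MATCH
  pos 8: 'c' -> MATCH
  pos 9: 'i' -> no
Total matches: 3

3


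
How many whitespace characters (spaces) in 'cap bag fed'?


\s matches whitespace characters (spaces, tabs, etc.).
Text: 'cap bag fed'
This text has 3 words separated by spaces.
Number of spaces = number of words - 1 = 3 - 1 = 2

2


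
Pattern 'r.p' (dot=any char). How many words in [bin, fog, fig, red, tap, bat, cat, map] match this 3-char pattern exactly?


Pattern 'r.p' means: starts with 'r', any single char, ends with 'p'.
Checking each word (must be exactly 3 chars):
  'bin' (len=3): no
  'fog' (len=3): no
  'fig' (len=3): no
  'red' (len=3): no
  'tap' (len=3): no
  'bat' (len=3): no
  'cat' (len=3): no
  'map' (len=3): no
Matching words: []
Total: 0

0


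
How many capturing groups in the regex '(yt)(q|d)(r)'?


To count capturing groups, count each '(' that starts a group.
Pattern: '(yt)(q|d)(r)'
Walking through the pattern:
  Position 0: '(' -> group #1
  Position 4: '(' -> group #2
  Position 9: '(' -> group #3
Total capturing groups: 3

3


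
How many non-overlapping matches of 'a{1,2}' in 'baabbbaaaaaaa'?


Pattern 'a{1,2}' matches between 1 and 2 consecutive a's (greedy).
String: 'baabbbaaaaaaa'
Finding runs of a's and applying greedy matching:
  Run at pos 1: 'aa' (length 2)
  Run at pos 6: 'aaaaaaa' (length 7)
Matches: ['aa', 'aa', 'aa', 'aa', 'a']
Count: 5

5


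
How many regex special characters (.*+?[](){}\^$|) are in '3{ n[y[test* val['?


Regex special characters are: . * + ? [ ] ( ) { } \ ^ $ |
Scanning '3{ n[y[test* val[':
  pos 1: '{' -> SPECIAL
  pos 4: '[' -> SPECIAL
  pos 6: '[' -> SPECIAL
  pos 11: '*' -> SPECIAL
  pos 16: '[' -> SPECIAL
Special chars found: ['{', '[', '[', '*', '[']
Total: 5

5


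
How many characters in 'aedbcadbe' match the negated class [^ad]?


Negated class [^ad] matches any char NOT in {a, d}
Scanning 'aedbcadbe':
  pos 0: 'a' -> no (excluded)
  pos 1: 'e' -> MATCH
  pos 2: 'd' -> no (excluded)
  pos 3: 'b' -> MATCH
  pos 4: 'c' -> MATCH
  pos 5: 'a' -> no (excluded)
  pos 6: 'd' -> no (excluded)
  pos 7: 'b' -> MATCH
  pos 8: 'e' -> MATCH
Total matches: 5

5


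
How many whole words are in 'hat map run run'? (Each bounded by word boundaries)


Word boundaries (\b) mark the start/end of each word.
Text: 'hat map run run'
Splitting by whitespace:
  Word 1: 'hat'
  Word 2: 'map'
  Word 3: 'run'
  Word 4: 'run'
Total whole words: 4

4


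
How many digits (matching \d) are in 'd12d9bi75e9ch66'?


\d matches any digit 0-9.
Scanning 'd12d9bi75e9ch66':
  pos 1: '1' -> DIGIT
  pos 2: '2' -> DIGIT
  pos 4: '9' -> DIGIT
  pos 7: '7' -> DIGIT
  pos 8: '5' -> DIGIT
  pos 10: '9' -> DIGIT
  pos 13: '6' -> DIGIT
  pos 14: '6' -> DIGIT
Digits found: ['1', '2', '9', '7', '5', '9', '6', '6']
Total: 8

8


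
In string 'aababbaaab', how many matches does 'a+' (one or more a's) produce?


Pattern 'a+' matches one or more consecutive a's.
String: 'aababbaaab'
Scanning for runs of a:
  Match 1: 'aa' (length 2)
  Match 2: 'a' (length 1)
  Match 3: 'aaa' (length 3)
Total matches: 3

3


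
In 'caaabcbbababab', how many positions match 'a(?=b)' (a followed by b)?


Lookahead 'a(?=b)' matches 'a' only when followed by 'b'.
String: 'caaabcbbababab'
Checking each position where char is 'a':
  pos 1: 'a' -> no (next='a')
  pos 2: 'a' -> no (next='a')
  pos 3: 'a' -> MATCH (next='b')
  pos 8: 'a' -> MATCH (next='b')
  pos 10: 'a' -> MATCH (next='b')
  pos 12: 'a' -> MATCH (next='b')
Matching positions: [3, 8, 10, 12]
Count: 4

4


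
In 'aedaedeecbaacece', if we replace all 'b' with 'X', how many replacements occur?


re.sub('b', 'X', text) replaces every occurrence of 'b' with 'X'.
Text: 'aedaedeecbaacece'
Scanning for 'b':
  pos 9: 'b' -> replacement #1
Total replacements: 1

1


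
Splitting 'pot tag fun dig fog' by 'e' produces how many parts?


Splitting by 'e' breaks the string at each occurrence of the separator.
Text: 'pot tag fun dig fog'
Parts after split:
  Part 1: 'pot tag fun dig fog'
Total parts: 1

1


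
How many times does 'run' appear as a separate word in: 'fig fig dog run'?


Scanning each word for exact match 'run':
  Word 1: 'fig' -> no
  Word 2: 'fig' -> no
  Word 3: 'dog' -> no
  Word 4: 'run' -> MATCH
Total matches: 1

1


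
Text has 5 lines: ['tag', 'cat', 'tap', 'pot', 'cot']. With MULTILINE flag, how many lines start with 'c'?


With MULTILINE flag, ^ matches the start of each line.
Lines: ['tag', 'cat', 'tap', 'pot', 'cot']
Checking which lines start with 'c':
  Line 1: 'tag' -> no
  Line 2: 'cat' -> MATCH
  Line 3: 'tap' -> no
  Line 4: 'pot' -> no
  Line 5: 'cot' -> MATCH
Matching lines: ['cat', 'cot']
Count: 2

2


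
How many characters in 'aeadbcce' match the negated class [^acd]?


Negated class [^acd] matches any char NOT in {a, c, d}
Scanning 'aeadbcce':
  pos 0: 'a' -> no (excluded)
  pos 1: 'e' -> MATCH
  pos 2: 'a' -> no (excluded)
  pos 3: 'd' -> no (excluded)
  pos 4: 'b' -> MATCH
  pos 5: 'c' -> no (excluded)
  pos 6: 'c' -> no (excluded)
  pos 7: 'e' -> MATCH
Total matches: 3

3


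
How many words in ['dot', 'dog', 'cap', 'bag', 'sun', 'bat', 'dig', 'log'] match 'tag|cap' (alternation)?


Alternation 'tag|cap' matches either 'tag' or 'cap'.
Checking each word:
  'dot' -> no
  'dog' -> no
  'cap' -> MATCH
  'bag' -> no
  'sun' -> no
  'bat' -> no
  'dig' -> no
  'log' -> no
Matches: ['cap']
Count: 1

1


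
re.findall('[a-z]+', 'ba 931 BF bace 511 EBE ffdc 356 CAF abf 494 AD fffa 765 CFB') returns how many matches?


Pattern '[a-z]+' finds one or more lowercase letters.
Text: 'ba 931 BF bace 511 EBE ffdc 356 CAF abf 494 AD fffa 765 CFB'
Scanning for matches:
  Match 1: 'ba'
  Match 2: 'bace'
  Match 3: 'ffdc'
  Match 4: 'abf'
  Match 5: 'fffa'
Total matches: 5

5


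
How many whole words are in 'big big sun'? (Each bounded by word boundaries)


Word boundaries (\b) mark the start/end of each word.
Text: 'big big sun'
Splitting by whitespace:
  Word 1: 'big'
  Word 2: 'big'
  Word 3: 'sun'
Total whole words: 3

3


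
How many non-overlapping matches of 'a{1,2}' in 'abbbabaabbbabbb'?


Pattern 'a{1,2}' matches between 1 and 2 consecutive a's (greedy).
String: 'abbbabaabbbabbb'
Finding runs of a's and applying greedy matching:
  Run at pos 0: 'a' (length 1)
  Run at pos 4: 'a' (length 1)
  Run at pos 6: 'aa' (length 2)
  Run at pos 11: 'a' (length 1)
Matches: ['a', 'a', 'aa', 'a']
Count: 4

4


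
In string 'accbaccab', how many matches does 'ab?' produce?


Pattern 'ab?' matches 'a' optionally followed by 'b'.
String: 'accbaccab'
Scanning left to right for 'a' then checking next char:
  Match 1: 'a' (a not followed by b)
  Match 2: 'a' (a not followed by b)
  Match 3: 'ab' (a followed by b)
Total matches: 3

3


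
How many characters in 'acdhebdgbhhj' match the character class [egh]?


Character class [egh] matches any of: {e, g, h}
Scanning string 'acdhebdgbhhj' character by character:
  pos 0: 'a' -> no
  pos 1: 'c' -> no
  pos 2: 'd' -> no
  pos 3: 'h' -> MATCH
  pos 4: 'e' -> MATCH
  pos 5: 'b' -> no
  pos 6: 'd' -> no
  pos 7: 'g' -> MATCH
  pos 8: 'b' -> no
  pos 9: 'h' -> MATCH
  pos 10: 'h' -> MATCH
  pos 11: 'j' -> no
Total matches: 5

5


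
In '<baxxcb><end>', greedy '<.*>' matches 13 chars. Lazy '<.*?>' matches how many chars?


Greedy '<.*>' tries to match as MUCH as possible.
Lazy '<.*?>' tries to match as LITTLE as possible.

String: '<baxxcb><end>'
Greedy '<.*>' starts at first '<' and extends to the LAST '>': '<baxxcb><end>' (13 chars)
Lazy '<.*?>' starts at first '<' and stops at the FIRST '>': '<baxxcb>' (8 chars)

8


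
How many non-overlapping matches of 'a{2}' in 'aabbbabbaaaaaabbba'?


Pattern 'a{2}' matches exactly 2 consecutive a's (greedy, non-overlapping).
String: 'aabbbabbaaaaaabbba'
Scanning for runs of a's:
  Run at pos 0: 'aa' (length 2) -> 1 match(es)
  Run at pos 5: 'a' (length 1) -> 0 match(es)
  Run at pos 8: 'aaaaaa' (length 6) -> 3 match(es)
  Run at pos 17: 'a' (length 1) -> 0 match(es)
Matches found: ['aa', 'aa', 'aa', 'aa']
Total: 4

4


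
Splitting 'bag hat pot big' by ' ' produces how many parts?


Splitting by ' ' breaks the string at each occurrence of the separator.
Text: 'bag hat pot big'
Parts after split:
  Part 1: 'bag'
  Part 2: 'hat'
  Part 3: 'pot'
  Part 4: 'big'
Total parts: 4

4


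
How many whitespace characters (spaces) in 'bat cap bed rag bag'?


\s matches whitespace characters (spaces, tabs, etc.).
Text: 'bat cap bed rag bag'
This text has 5 words separated by spaces.
Number of spaces = number of words - 1 = 5 - 1 = 4

4


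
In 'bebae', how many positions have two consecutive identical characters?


Looking for consecutive identical characters in 'bebae':
  pos 0-1: 'b' vs 'e' -> different
  pos 1-2: 'e' vs 'b' -> different
  pos 2-3: 'b' vs 'a' -> different
  pos 3-4: 'a' vs 'e' -> different
Consecutive identical pairs: []
Count: 0

0


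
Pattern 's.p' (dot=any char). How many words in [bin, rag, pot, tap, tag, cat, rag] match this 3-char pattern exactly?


Pattern 's.p' means: starts with 's', any single char, ends with 'p'.
Checking each word (must be exactly 3 chars):
  'bin' (len=3): no
  'rag' (len=3): no
  'pot' (len=3): no
  'tap' (len=3): no
  'tag' (len=3): no
  'cat' (len=3): no
  'rag' (len=3): no
Matching words: []
Total: 0

0


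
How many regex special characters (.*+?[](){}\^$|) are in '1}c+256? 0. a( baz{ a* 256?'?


Regex special characters are: . * + ? [ ] ( ) { } \ ^ $ |
Scanning '1}c+256? 0. a( baz{ a* 256?':
  pos 1: '}' -> SPECIAL
  pos 3: '+' -> SPECIAL
  pos 7: '?' -> SPECIAL
  pos 10: '.' -> SPECIAL
  pos 13: '(' -> SPECIAL
  pos 18: '{' -> SPECIAL
  pos 21: '*' -> SPECIAL
  pos 26: '?' -> SPECIAL
Special chars found: ['}', '+', '?', '.', '(', '{', '*', '?']
Total: 8

8


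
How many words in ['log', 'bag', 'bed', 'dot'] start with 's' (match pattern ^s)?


Pattern ^s anchors to start of word. Check which words begin with 's':
  'log' -> no
  'bag' -> no
  'bed' -> no
  'dot' -> no
Matching words: []
Count: 0

0


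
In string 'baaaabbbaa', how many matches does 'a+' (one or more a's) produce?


Pattern 'a+' matches one or more consecutive a's.
String: 'baaaabbbaa'
Scanning for runs of a:
  Match 1: 'aaaa' (length 4)
  Match 2: 'aa' (length 2)
Total matches: 2

2


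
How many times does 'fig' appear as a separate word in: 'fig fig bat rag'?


Scanning each word for exact match 'fig':
  Word 1: 'fig' -> MATCH
  Word 2: 'fig' -> MATCH
  Word 3: 'bat' -> no
  Word 4: 'rag' -> no
Total matches: 2

2


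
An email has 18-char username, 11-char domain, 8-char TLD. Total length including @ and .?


An email address has format: username@domain.tld
Username length: 18
'@' character: 1
Domain length: 11
'.' character: 1
TLD length: 8
Total = 18 + 1 + 11 + 1 + 8 = 39

39


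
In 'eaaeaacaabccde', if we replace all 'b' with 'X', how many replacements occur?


re.sub('b', 'X', text) replaces every occurrence of 'b' with 'X'.
Text: 'eaaeaacaabccde'
Scanning for 'b':
  pos 9: 'b' -> replacement #1
Total replacements: 1

1


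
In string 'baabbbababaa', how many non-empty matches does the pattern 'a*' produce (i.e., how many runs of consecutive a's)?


Pattern 'a*' matches zero or more a's. We want non-empty runs of consecutive a's.
String: 'baabbbababaa'
Walking through the string to find runs of a's:
  Run 1: positions 1-2 -> 'aa'
  Run 2: positions 6-6 -> 'a'
  Run 3: positions 8-8 -> 'a'
  Run 4: positions 10-11 -> 'aa'
Non-empty runs found: ['aa', 'a', 'a', 'aa']
Count: 4

4


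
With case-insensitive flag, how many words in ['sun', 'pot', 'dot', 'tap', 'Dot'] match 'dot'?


Case-insensitive matching: compare each word's lowercase form to 'dot'.
  'sun' -> lower='sun' -> no
  'pot' -> lower='pot' -> no
  'dot' -> lower='dot' -> MATCH
  'tap' -> lower='tap' -> no
  'Dot' -> lower='dot' -> MATCH
Matches: ['dot', 'Dot']
Count: 2

2


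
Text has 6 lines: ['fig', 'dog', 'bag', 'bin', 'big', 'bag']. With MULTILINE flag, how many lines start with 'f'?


With MULTILINE flag, ^ matches the start of each line.
Lines: ['fig', 'dog', 'bag', 'bin', 'big', 'bag']
Checking which lines start with 'f':
  Line 1: 'fig' -> MATCH
  Line 2: 'dog' -> no
  Line 3: 'bag' -> no
  Line 4: 'bin' -> no
  Line 5: 'big' -> no
  Line 6: 'bag' -> no
Matching lines: ['fig']
Count: 1

1


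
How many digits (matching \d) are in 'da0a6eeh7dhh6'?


\d matches any digit 0-9.
Scanning 'da0a6eeh7dhh6':
  pos 2: '0' -> DIGIT
  pos 4: '6' -> DIGIT
  pos 8: '7' -> DIGIT
  pos 12: '6' -> DIGIT
Digits found: ['0', '6', '7', '6']
Total: 4

4


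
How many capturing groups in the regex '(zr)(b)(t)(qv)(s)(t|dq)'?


To count capturing groups, count each '(' that starts a group.
Pattern: '(zr)(b)(t)(qv)(s)(t|dq)'
Walking through the pattern:
  Position 0: '(' -> group #1
  Position 4: '(' -> group #2
  Position 7: '(' -> group #3
  Position 10: '(' -> group #4
  Position 14: '(' -> group #5
  Position 17: '(' -> group #6
Total capturing groups: 6

6


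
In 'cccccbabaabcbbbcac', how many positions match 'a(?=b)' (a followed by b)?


Lookahead 'a(?=b)' matches 'a' only when followed by 'b'.
String: 'cccccbabaabcbbbcac'
Checking each position where char is 'a':
  pos 6: 'a' -> MATCH (next='b')
  pos 8: 'a' -> no (next='a')
  pos 9: 'a' -> MATCH (next='b')
  pos 16: 'a' -> no (next='c')
Matching positions: [6, 9]
Count: 2

2


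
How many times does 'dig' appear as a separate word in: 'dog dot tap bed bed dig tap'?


Scanning each word for exact match 'dig':
  Word 1: 'dog' -> no
  Word 2: 'dot' -> no
  Word 3: 'tap' -> no
  Word 4: 'bed' -> no
  Word 5: 'bed' -> no
  Word 6: 'dig' -> MATCH
  Word 7: 'tap' -> no
Total matches: 1

1


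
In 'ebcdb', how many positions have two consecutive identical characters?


Looking for consecutive identical characters in 'ebcdb':
  pos 0-1: 'e' vs 'b' -> different
  pos 1-2: 'b' vs 'c' -> different
  pos 2-3: 'c' vs 'd' -> different
  pos 3-4: 'd' vs 'b' -> different
Consecutive identical pairs: []
Count: 0

0


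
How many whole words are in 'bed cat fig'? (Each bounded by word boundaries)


Word boundaries (\b) mark the start/end of each word.
Text: 'bed cat fig'
Splitting by whitespace:
  Word 1: 'bed'
  Word 2: 'cat'
  Word 3: 'fig'
Total whole words: 3

3


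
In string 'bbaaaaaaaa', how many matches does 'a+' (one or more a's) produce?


Pattern 'a+' matches one or more consecutive a's.
String: 'bbaaaaaaaa'
Scanning for runs of a:
  Match 1: 'aaaaaaaa' (length 8)
Total matches: 1

1


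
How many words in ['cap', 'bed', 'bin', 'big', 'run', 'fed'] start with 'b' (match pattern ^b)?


Pattern ^b anchors to start of word. Check which words begin with 'b':
  'cap' -> no
  'bed' -> MATCH (starts with 'b')
  'bin' -> MATCH (starts with 'b')
  'big' -> MATCH (starts with 'b')
  'run' -> no
  'fed' -> no
Matching words: ['bed', 'bin', 'big']
Count: 3

3


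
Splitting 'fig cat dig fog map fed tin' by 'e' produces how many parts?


Splitting by 'e' breaks the string at each occurrence of the separator.
Text: 'fig cat dig fog map fed tin'
Parts after split:
  Part 1: 'fig cat dig fog map f'
  Part 2: 'd tin'
Total parts: 2

2


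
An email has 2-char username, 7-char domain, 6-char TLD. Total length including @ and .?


An email address has format: username@domain.tld
Username length: 2
'@' character: 1
Domain length: 7
'.' character: 1
TLD length: 6
Total = 2 + 1 + 7 + 1 + 6 = 17

17


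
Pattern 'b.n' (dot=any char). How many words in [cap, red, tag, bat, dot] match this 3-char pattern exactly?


Pattern 'b.n' means: starts with 'b', any single char, ends with 'n'.
Checking each word (must be exactly 3 chars):
  'cap' (len=3): no
  'red' (len=3): no
  'tag' (len=3): no
  'bat' (len=3): no
  'dot' (len=3): no
Matching words: []
Total: 0

0


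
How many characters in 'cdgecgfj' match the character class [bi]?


Character class [bi] matches any of: {b, i}
Scanning string 'cdgecgfj' character by character:
  pos 0: 'c' -> no
  pos 1: 'd' -> no
  pos 2: 'g' -> no
  pos 3: 'e' -> no
  pos 4: 'c' -> no
  pos 5: 'g' -> no
  pos 6: 'f' -> no
  pos 7: 'j' -> no
Total matches: 0

0


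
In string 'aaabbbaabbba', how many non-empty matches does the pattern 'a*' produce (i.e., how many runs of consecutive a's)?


Pattern 'a*' matches zero or more a's. We want non-empty runs of consecutive a's.
String: 'aaabbbaabbba'
Walking through the string to find runs of a's:
  Run 1: positions 0-2 -> 'aaa'
  Run 2: positions 6-7 -> 'aa'
  Run 3: positions 11-11 -> 'a'
Non-empty runs found: ['aaa', 'aa', 'a']
Count: 3

3


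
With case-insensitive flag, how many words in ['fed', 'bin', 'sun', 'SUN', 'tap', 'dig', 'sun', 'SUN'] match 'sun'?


Case-insensitive matching: compare each word's lowercase form to 'sun'.
  'fed' -> lower='fed' -> no
  'bin' -> lower='bin' -> no
  'sun' -> lower='sun' -> MATCH
  'SUN' -> lower='sun' -> MATCH
  'tap' -> lower='tap' -> no
  'dig' -> lower='dig' -> no
  'sun' -> lower='sun' -> MATCH
  'SUN' -> lower='sun' -> MATCH
Matches: ['sun', 'SUN', 'sun', 'SUN']
Count: 4

4


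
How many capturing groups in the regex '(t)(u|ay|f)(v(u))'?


To count capturing groups, count each '(' that starts a group.
Pattern: '(t)(u|ay|f)(v(u))'
Walking through the pattern:
  Position 0: '(' -> group #1
  Position 3: '(' -> group #2
  Position 11: '(' -> group #3
  Position 13: '(' -> group #4
Total capturing groups: 4

4


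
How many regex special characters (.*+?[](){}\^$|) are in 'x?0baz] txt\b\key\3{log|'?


Regex special characters are: . * + ? [ ] ( ) { } \ ^ $ |
Scanning 'x?0baz] txt\b\key\3{log|':
  pos 1: '?' -> SPECIAL
  pos 6: ']' -> SPECIAL
  pos 11: '\' -> SPECIAL
  pos 13: '\' -> SPECIAL
  pos 17: '\' -> SPECIAL
  pos 19: '{' -> SPECIAL
  pos 23: '|' -> SPECIAL
Special chars found: ['?', ']', '\\', '\\', '\\', '{', '|']
Total: 7

7


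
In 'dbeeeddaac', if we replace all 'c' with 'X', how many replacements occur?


re.sub('c', 'X', text) replaces every occurrence of 'c' with 'X'.
Text: 'dbeeeddaac'
Scanning for 'c':
  pos 9: 'c' -> replacement #1
Total replacements: 1

1


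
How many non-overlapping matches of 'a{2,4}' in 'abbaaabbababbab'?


Pattern 'a{2,4}' matches between 2 and 4 consecutive a's (greedy).
String: 'abbaaabbababbab'
Finding runs of a's and applying greedy matching:
  Run at pos 0: 'a' (length 1)
  Run at pos 3: 'aaa' (length 3)
  Run at pos 8: 'a' (length 1)
  Run at pos 10: 'a' (length 1)
  Run at pos 13: 'a' (length 1)
Matches: ['aaa']
Count: 1

1


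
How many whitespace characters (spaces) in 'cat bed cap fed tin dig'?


\s matches whitespace characters (spaces, tabs, etc.).
Text: 'cat bed cap fed tin dig'
This text has 6 words separated by spaces.
Number of spaces = number of words - 1 = 6 - 1 = 5

5
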